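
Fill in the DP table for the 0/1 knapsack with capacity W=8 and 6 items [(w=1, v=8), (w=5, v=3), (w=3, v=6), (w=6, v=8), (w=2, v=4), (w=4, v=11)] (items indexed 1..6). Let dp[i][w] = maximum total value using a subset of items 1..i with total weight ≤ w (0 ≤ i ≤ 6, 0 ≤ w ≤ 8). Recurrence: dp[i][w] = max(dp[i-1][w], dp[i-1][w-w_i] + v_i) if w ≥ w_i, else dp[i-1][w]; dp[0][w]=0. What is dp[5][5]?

14

i\w   0   1   2   3   4   5   6   7   8
  0   0   0   0   0   0   0   0   0   0
  1   0   8   8   8   8   8   8   8   8
  2   0   8   8   8   8   8  11  11  11
  3   0   8   8   8  14  14  14  14  14
  4   0   8   8   8  14  14  14  16  16
  5   0   8   8  12  14  14  18  18  18
  6   0   8   8  12  14  19  19  23  25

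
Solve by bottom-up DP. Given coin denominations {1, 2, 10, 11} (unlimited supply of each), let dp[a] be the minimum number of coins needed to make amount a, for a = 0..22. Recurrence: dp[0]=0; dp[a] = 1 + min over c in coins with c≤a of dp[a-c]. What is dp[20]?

2

 a  0  1  2  3  4  5  6  7  8  9 10 11 12 13 14 15 16 17 18 19 20 21 22
dp  0  1  1  2  2  3  3  4  4  5  1  1  2  2  3  3  4  4  5  5  2  2  2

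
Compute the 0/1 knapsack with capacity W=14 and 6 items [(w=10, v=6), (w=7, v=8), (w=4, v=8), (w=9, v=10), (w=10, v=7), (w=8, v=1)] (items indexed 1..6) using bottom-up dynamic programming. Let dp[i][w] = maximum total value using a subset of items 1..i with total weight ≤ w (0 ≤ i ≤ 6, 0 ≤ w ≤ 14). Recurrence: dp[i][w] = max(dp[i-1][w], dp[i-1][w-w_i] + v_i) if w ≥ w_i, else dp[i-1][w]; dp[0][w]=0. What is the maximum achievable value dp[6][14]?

i\w   0   1   2   3   4   5   6   7   8   9  10  11  12  13  14
  0   0   0   0   0   0   0   0   0   0   0   0   0   0   0   0
  1   0   0   0   0   0   0   0   0   0   0   6   6   6   6   6
  2   0   0   0   0   0   0   0   8   8   8   8   8   8   8   8
  3   0   0   0   0   8   8   8   8   8   8   8  16  16  16  16
  4   0   0   0   0   8   8   8   8   8  10  10  16  16  18  18
  5   0   0   0   0   8   8   8   8   8  10  10  16  16  18  18
  6   0   0   0   0   8   8   8   8   8  10  10  16  16  18  18

18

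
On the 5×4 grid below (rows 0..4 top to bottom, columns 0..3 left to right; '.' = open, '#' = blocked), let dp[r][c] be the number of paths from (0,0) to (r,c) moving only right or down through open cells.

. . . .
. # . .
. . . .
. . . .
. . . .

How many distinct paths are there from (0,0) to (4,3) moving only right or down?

r\c   0   1   2   3
  0   1   1   1   1
  1   1   0   1   2
  2   1   1   2   4
  3   1   2   4   8
  4   1   3   7  15

15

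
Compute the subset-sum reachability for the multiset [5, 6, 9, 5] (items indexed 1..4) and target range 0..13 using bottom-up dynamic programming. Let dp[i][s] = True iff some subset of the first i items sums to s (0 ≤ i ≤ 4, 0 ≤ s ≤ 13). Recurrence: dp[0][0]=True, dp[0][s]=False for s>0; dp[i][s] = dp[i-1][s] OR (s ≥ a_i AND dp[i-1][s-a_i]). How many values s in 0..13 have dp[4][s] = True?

6

i\s   0   1   2   3   4   5   6   7   8   9  10  11  12  13
  0   T   F   F   F   F   F   F   F   F   F   F   F   F   F
  1   T   F   F   F   F   T   F   F   F   F   F   F   F   F
  2   T   F   F   F   F   T   T   F   F   F   F   T   F   F
  3   T   F   F   F   F   T   T   F   F   T   F   T   F   F
  4   T   F   F   F   F   T   T   F   F   T   T   T   F   F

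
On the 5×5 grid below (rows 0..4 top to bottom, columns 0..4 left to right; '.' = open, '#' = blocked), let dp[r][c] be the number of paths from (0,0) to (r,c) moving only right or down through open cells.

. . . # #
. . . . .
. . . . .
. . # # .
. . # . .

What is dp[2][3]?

9

r\c   0   1   2   3   4
  0   1   1   1   0   0
  1   1   2   3   3   3
  2   1   3   6   9  12
  3   1   4   0   0  12
  4   1   5   0   0  12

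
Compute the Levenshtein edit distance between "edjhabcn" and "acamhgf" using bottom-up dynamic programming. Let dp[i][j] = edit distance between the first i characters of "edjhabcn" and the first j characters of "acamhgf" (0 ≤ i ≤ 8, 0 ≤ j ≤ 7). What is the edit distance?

   ''  a  c  a  m  h  g  f
''  0  1  2  3  4  5  6  7
 e  1  1  2  3  4  5  6  7
 d  2  2  2  3  4  5  6  7
 j  3  3  3  3  4  5  6  7
 h  4  4  4  4  4  4  5  6
 a  5  4  5  4  5  5  5  6
 b  6  5  5  5  5  6  6  6
 c  7  6  5  6  6  6  7  7
 n  8  7  6  6  7  7  7  8

8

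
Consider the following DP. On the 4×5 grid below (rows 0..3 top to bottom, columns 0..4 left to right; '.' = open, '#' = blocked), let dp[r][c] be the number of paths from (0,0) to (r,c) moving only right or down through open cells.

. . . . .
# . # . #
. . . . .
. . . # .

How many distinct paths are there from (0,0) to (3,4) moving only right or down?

2

r\c   0   1   2   3   4
  0   1   1   1   1   1
  1   0   1   0   1   0
  2   0   1   1   2   2
  3   0   1   2   0   2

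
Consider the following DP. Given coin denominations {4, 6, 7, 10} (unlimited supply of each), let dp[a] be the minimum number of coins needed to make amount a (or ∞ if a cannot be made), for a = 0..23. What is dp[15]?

3

 a  0  1  2  3  4  5  6  7  8  9 10 11 12 13 14 15 16 17 18 19 20 21 22 23
dp  0  -  -  -  1  -  1  1  2  -  1  2  2  2  2  3  2  2  3  3  2  3  3  3
(- denotes ∞ / unreachable)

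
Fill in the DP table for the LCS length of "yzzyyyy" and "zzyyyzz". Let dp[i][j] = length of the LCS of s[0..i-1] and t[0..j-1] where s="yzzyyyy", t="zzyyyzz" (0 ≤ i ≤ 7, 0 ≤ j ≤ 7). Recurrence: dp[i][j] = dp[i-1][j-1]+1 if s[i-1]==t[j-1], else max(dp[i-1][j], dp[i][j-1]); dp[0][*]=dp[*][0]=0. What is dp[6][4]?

4

   ''  z  z  y  y  y  z  z
''  0  0  0  0  0  0  0  0
 y  0  0  0  1  1  1  1  1
 z  0  1  1  1  1  1  2  2
 z  0  1  2  2  2  2  2  3
 y  0  1  2  3  3  3  3  3
 y  0  1  2  3  4  4  4  4
 y  0  1  2  3  4  5  5  5
 y  0  1  2  3  4  5  5  5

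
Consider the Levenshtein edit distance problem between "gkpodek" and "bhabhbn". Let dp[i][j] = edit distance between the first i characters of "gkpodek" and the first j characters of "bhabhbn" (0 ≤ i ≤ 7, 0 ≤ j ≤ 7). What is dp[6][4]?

6

   ''  b  h  a  b  h  b  n
''  0  1  2  3  4  5  6  7
 g  1  1  2  3  4  5  6  7
 k  2  2  2  3  4  5  6  7
 p  3  3  3  3  4  5  6  7
 o  4  4  4  4  4  5  6  7
 d  5  5  5  5  5  5  6  7
 e  6  6  6  6  6  6  6  7
 k  7  7  7  7  7  7  7  7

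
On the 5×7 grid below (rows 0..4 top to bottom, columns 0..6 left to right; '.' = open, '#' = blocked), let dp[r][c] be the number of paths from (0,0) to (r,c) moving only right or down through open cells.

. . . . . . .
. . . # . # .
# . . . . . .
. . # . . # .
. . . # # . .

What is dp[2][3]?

5

r\c   0   1   2   3   4   5   6
  0   1   1   1   1   1   1   1
  1   1   2   3   0   1   0   1
  2   0   2   5   5   6   6   7
  3   0   2   0   5  11   0   7
  4   0   2   2   0   0   0   7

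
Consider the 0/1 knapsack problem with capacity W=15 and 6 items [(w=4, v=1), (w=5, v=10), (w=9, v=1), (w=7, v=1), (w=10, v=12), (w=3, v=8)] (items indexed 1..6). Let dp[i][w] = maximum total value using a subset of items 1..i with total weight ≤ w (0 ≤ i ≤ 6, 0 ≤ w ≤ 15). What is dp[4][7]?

i\w   0   1   2   3   4   5   6   7   8   9  10  11  12  13  14  15
  0   0   0   0   0   0   0   0   0   0   0   0   0   0   0   0   0
  1   0   0   0   0   1   1   1   1   1   1   1   1   1   1   1   1
  2   0   0   0   0   1  10  10  10  10  11  11  11  11  11  11  11
  3   0   0   0   0   1  10  10  10  10  11  11  11  11  11  11  11
  4   0   0   0   0   1  10  10  10  10  11  11  11  11  11  11  11
  5   0   0   0   0   1  10  10  10  10  11  12  12  12  12  13  22
  6   0   0   0   8   8  10  10  10  18  18  18  18  19  20  20  22

10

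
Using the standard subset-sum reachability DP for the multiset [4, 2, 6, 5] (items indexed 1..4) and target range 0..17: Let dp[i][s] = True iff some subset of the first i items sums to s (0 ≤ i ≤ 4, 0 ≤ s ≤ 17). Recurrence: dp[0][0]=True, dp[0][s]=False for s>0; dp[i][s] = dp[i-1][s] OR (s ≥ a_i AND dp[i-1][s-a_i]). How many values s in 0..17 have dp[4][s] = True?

14

i\s   0   1   2   3   4   5   6   7   8   9  10  11  12  13  14  15  16  17
  0   T   F   F   F   F   F   F   F   F   F   F   F   F   F   F   F   F   F
  1   T   F   F   F   T   F   F   F   F   F   F   F   F   F   F   F   F   F
  2   T   F   T   F   T   F   T   F   F   F   F   F   F   F   F   F   F   F
  3   T   F   T   F   T   F   T   F   T   F   T   F   T   F   F   F   F   F
  4   T   F   T   F   T   T   T   T   T   T   T   T   T   T   F   T   F   T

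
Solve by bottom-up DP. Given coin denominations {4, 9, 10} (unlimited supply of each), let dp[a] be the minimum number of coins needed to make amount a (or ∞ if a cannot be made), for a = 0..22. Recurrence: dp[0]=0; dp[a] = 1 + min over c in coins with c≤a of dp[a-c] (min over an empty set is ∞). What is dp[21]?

4

 a  0  1  2  3  4  5  6  7  8  9 10 11 12 13 14 15 16 17 18 19 20 21 22
dp  0  -  -  -  1  -  -  -  2  1  1  -  3  2  2  -  4  3  2  2  2  4  3
(- denotes ∞ / unreachable)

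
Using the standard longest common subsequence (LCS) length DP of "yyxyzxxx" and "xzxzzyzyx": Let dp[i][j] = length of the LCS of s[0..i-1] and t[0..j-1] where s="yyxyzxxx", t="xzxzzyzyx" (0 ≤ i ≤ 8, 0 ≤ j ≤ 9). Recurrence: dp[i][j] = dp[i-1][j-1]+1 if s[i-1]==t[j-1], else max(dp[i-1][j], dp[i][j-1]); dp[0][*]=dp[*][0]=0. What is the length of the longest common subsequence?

4

   ''  x  z  x  z  z  y  z  y  x
''  0  0  0  0  0  0  0  0  0  0
 y  0  0  0  0  0  0  1  1  1  1
 y  0  0  0  0  0  0  1  1  2  2
 x  0  1  1  1  1  1  1  1  2  3
 y  0  1  1  1  1  1  2  2  2  3
 z  0  1  2  2  2  2  2  3  3  3
 x  0  1  2  3  3  3  3  3  3  4
 x  0  1  2  3  3  3  3  3  3  4
 x  0  1  2  3  3  3  3  3  3  4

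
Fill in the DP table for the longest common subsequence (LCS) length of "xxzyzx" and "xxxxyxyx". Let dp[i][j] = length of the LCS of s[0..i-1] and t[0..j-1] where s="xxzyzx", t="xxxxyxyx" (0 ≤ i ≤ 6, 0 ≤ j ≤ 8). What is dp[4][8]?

   ''  x  x  x  x  y  x  y  x
''  0  0  0  0  0  0  0  0  0
 x  0  1  1  1  1  1  1  1  1
 x  0  1  2  2  2  2  2  2  2
 z  0  1  2  2  2  2  2  2  2
 y  0  1  2  2  2  3  3  3  3
 z  0  1  2  2  2  3  3  3  3
 x  0  1  2  3  3  3  4  4  4

3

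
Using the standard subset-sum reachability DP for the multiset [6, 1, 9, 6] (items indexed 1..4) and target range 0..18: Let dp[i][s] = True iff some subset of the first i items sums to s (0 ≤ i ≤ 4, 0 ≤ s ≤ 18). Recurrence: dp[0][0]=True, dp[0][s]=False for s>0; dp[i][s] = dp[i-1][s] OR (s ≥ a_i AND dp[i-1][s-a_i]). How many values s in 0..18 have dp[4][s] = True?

10

i\s   0   1   2   3   4   5   6   7   8   9  10  11  12  13  14  15  16  17  18
  0   T   F   F   F   F   F   F   F   F   F   F   F   F   F   F   F   F   F   F
  1   T   F   F   F   F   F   T   F   F   F   F   F   F   F   F   F   F   F   F
  2   T   T   F   F   F   F   T   T   F   F   F   F   F   F   F   F   F   F   F
  3   T   T   F   F   F   F   T   T   F   T   T   F   F   F   F   T   T   F   F
  4   T   T   F   F   F   F   T   T   F   T   T   F   T   T   F   T   T   F   F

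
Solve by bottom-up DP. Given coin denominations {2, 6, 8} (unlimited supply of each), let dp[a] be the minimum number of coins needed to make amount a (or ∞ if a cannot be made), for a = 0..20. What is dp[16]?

2

 a  0  1  2  3  4  5  6  7  8  9 10 11 12 13 14 15 16 17 18 19 20
dp  0  -  1  -  2  -  1  -  1  -  2  -  2  -  2  -  2  -  3  -  3
(- denotes ∞ / unreachable)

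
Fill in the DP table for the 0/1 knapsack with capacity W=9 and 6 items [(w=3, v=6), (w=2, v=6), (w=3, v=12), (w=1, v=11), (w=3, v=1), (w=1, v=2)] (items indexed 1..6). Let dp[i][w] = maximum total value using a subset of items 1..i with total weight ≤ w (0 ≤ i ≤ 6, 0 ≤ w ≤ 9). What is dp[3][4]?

i\w   0   1   2   3   4   5   6   7   8   9
  0   0   0   0   0   0   0   0   0   0   0
  1   0   0   0   6   6   6   6   6   6   6
  2   0   0   6   6   6  12  12  12  12  12
  3   0   0   6  12  12  18  18  18  24  24
  4   0  11  11  17  23  23  29  29  29  35
  5   0  11  11  17  23  23  29  29  29  35
  6   0  11  13  17  23  25  29  31  31  35

12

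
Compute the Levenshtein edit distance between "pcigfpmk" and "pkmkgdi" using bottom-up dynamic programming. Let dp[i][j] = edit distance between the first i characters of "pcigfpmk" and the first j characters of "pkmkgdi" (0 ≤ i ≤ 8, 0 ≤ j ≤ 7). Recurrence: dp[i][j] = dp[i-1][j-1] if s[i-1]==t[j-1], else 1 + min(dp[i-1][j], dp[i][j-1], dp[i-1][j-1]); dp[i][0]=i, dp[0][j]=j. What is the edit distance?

7

   ''  p  k  m  k  g  d  i
''  0  1  2  3  4  5  6  7
 p  1  0  1  2  3  4  5  6
 c  2  1  1  2  3  4  5  6
 i  3  2  2  2  3  4  5  5
 g  4  3  3  3  3  3  4  5
 f  5  4  4  4  4  4  4  5
 p  6  5  5  5  5  5  5  5
 m  7  6  6  5  6  6  6  6
 k  8  7  6  6  5  6  7  7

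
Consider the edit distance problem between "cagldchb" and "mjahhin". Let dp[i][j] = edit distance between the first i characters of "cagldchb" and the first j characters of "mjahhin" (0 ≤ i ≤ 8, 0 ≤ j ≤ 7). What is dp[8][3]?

   ''  m  j  a  h  h  i  n
''  0  1  2  3  4  5  6  7
 c  1  1  2  3  4  5  6  7
 a  2  2  2  2  3  4  5  6
 g  3  3  3  3  3  4  5  6
 l  4  4  4  4  4  4  5  6
 d  5  5  5  5  5  5  5  6
 c  6  6  6  6  6  6  6  6
 h  7  7  7  7  6  6  7  7
 b  8  8  8  8  7  7  7  8

8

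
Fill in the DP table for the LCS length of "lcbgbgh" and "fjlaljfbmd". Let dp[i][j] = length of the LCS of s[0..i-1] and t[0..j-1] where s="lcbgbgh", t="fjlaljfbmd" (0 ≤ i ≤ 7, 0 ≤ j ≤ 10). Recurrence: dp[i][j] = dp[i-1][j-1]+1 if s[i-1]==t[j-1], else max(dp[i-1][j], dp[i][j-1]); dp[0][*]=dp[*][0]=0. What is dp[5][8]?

   ''  f  j  l  a  l  j  f  b  m  d
''  0  0  0  0  0  0  0  0  0  0  0
 l  0  0  0  1  1  1  1  1  1  1  1
 c  0  0  0  1  1  1  1  1  1  1  1
 b  0  0  0  1  1  1  1  1  2  2  2
 g  0  0  0  1  1  1  1  1  2  2  2
 b  0  0  0  1  1  1  1  1  2  2  2
 g  0  0  0  1  1  1  1  1  2  2  2
 h  0  0  0  1  1  1  1  1  2  2  2

2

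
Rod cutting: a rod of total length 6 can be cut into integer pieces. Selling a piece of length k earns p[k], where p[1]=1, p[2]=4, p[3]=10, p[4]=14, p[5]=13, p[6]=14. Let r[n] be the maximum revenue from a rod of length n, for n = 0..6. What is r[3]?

   n    0    1    2    3    4    5    6
r[n]    0    1    4   10   14   15   20

10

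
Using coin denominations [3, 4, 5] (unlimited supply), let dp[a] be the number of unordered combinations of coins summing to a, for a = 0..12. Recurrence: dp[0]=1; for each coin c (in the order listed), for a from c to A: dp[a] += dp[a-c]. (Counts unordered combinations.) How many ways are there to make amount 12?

after  coin     0     1     2     3     4     5     6     7     8     9    10    11    12
          3     1     0     0     1     0     0     1     0     0     1     0     0     1
          4     1     0     0     1     1     0     1     1     1     1     1     1     2
          5     1     0     0     1     1     1     1     1     2     2     2     2     3

3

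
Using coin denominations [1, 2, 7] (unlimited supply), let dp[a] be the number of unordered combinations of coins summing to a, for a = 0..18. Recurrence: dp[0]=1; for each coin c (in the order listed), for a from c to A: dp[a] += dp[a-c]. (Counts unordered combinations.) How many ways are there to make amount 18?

after  coin     0     1     2     3     4     5     6     7     8     9    10    11    12    13    14    15    16    17    18
          1     1     1     1     1     1     1     1     1     1     1     1     1     1     1     1     1     1     1     1
          2     1     1     2     2     3     3     4     4     5     5     6     6     7     7     8     8     9     9    10
          7     1     1     2     2     3     3     4     5     6     7     8     9    10    11    13    14    16    17    19

19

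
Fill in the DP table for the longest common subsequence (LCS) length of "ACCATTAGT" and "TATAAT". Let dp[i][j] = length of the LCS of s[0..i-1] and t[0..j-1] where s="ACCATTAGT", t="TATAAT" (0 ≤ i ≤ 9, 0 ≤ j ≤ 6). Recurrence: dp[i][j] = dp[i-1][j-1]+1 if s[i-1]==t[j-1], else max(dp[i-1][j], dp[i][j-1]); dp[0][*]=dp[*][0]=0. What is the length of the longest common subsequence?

   ''  T  A  T  A  A  T
''  0  0  0  0  0  0  0
 A  0  0  1  1  1  1  1
 C  0  0  1  1  1  1  1
 C  0  0  1  1  1  1  1
 A  0  0  1  1  2  2  2
 T  0  1  1  2  2  2  3
 T  0  1  1  2  2  2  3
 A  0  1  2  2  3  3  3
 G  0  1  2  2  3  3  3
 T  0  1  2  3  3  3  4

4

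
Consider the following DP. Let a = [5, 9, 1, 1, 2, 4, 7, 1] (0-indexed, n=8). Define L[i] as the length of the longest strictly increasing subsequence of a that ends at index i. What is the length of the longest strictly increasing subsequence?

   i    0    1    2    3    4    5    6    7
a[i]    5    9    1    1    2    4    7    1
L[i]    1    2    1    1    2    3    4    1

4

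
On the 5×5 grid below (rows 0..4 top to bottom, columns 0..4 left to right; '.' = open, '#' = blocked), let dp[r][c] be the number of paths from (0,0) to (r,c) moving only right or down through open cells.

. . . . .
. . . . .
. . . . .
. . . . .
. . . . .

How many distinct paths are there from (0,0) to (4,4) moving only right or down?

70

r\c   0   1   2   3   4
  0   1   1   1   1   1
  1   1   2   3   4   5
  2   1   3   6  10  15
  3   1   4  10  20  35
  4   1   5  15  35  70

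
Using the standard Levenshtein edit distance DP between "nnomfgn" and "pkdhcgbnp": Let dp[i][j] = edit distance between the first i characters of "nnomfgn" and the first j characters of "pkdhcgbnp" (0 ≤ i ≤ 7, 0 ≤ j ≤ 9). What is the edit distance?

7

   ''  p  k  d  h  c  g  b  n  p
''  0  1  2  3  4  5  6  7  8  9
 n  1  1  2  3  4  5  6  7  7  8
 n  2  2  2  3  4  5  6  7  7  8
 o  3  3  3  3  4  5  6  7  8  8
 m  4  4  4  4  4  5  6  7  8  9
 f  5  5  5  5  5  5  6  7  8  9
 g  6  6  6  6  6  6  5  6  7  8
 n  7  7  7  7  7  7  6  6  6  7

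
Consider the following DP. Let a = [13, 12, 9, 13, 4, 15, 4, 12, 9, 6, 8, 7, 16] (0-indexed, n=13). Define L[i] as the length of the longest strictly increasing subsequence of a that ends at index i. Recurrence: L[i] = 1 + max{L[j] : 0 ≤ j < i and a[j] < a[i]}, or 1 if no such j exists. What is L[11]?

   i    0    1    2    3    4    5    6    7    8    9   10   11   12
a[i]   13   12    9   13    4   15    4   12    9    6    8    7   16
L[i]    1    1    1    2    1    3    1    2    2    2    3    3    4

3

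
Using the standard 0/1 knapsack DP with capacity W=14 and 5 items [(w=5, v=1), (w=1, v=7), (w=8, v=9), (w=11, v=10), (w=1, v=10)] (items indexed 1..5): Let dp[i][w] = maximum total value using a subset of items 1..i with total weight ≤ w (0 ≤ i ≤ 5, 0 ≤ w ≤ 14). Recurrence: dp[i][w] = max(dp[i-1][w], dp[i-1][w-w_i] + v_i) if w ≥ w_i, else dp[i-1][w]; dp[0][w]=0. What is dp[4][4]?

i\w   0   1   2   3   4   5   6   7   8   9  10  11  12  13  14
  0   0   0   0   0   0   0   0   0   0   0   0   0   0   0   0
  1   0   0   0   0   0   1   1   1   1   1   1   1   1   1   1
  2   0   7   7   7   7   7   8   8   8   8   8   8   8   8   8
  3   0   7   7   7   7   7   8   8   9  16  16  16  16  16  17
  4   0   7   7   7   7   7   8   8   9  16  16  16  17  17  17
  5   0  10  17  17  17  17  17  18  18  19  26  26  26  27  27

7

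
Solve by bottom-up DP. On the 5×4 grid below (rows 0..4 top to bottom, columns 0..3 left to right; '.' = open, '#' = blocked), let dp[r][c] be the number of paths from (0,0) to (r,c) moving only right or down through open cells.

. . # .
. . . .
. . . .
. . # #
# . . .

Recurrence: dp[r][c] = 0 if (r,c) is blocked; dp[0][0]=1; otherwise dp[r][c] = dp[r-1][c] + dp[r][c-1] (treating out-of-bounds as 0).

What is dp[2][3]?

7

r\c   0   1   2   3
  0   1   1   0   0
  1   1   2   2   2
  2   1   3   5   7
  3   1   4   0   0
  4   0   4   4   4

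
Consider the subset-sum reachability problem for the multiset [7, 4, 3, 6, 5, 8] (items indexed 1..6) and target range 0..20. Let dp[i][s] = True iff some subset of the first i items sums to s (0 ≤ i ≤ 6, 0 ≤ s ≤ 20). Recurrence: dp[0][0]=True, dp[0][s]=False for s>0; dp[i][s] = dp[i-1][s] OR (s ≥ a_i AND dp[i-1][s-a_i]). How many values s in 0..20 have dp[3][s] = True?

i\s   0   1   2   3   4   5   6   7   8   9  10  11  12  13  14  15  16  17  18  19  20
  0   T   F   F   F   F   F   F   F   F   F   F   F   F   F   F   F   F   F   F   F   F
  1   T   F   F   F   F   F   F   T   F   F   F   F   F   F   F   F   F   F   F   F   F
  2   T   F   F   F   T   F   F   T   F   F   F   T   F   F   F   F   F   F   F   F   F
  3   T   F   F   T   T   F   F   T   F   F   T   T   F   F   T   F   F   F   F   F   F
  4   T   F   F   T   T   F   T   T   F   T   T   T   F   T   T   F   T   T   F   F   T
  5   T   F   F   T   T   T   T   T   T   T   T   T   T   T   T   T   T   T   T   T   T
  6   T   F   F   T   T   T   T   T   T   T   T   T   T   T   T   T   T   T   T   T   T

7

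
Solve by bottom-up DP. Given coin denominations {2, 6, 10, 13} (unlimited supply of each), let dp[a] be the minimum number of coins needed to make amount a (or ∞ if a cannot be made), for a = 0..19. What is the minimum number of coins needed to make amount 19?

2

 a  0  1  2  3  4  5  6  7  8  9 10 11 12 13 14 15 16 17 18 19
dp  0  -  1  -  2  -  1  -  2  -  1  -  2  1  3  2  2  3  3  2
(- denotes ∞ / unreachable)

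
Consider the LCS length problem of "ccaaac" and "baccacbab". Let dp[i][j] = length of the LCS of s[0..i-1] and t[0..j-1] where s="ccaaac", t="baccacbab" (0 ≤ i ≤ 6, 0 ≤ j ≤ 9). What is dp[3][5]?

   ''  b  a  c  c  a  c  b  a  b
''  0  0  0  0  0  0  0  0  0  0
 c  0  0  0  1  1  1  1  1  1  1
 c  0  0  0  1  2  2  2  2  2  2
 a  0  0  1  1  2  3  3  3  3  3
 a  0  0  1  1  2  3  3  3  4  4
 a  0  0  1  1  2  3  3  3  4  4
 c  0  0  1  2  2  3  4  4  4  4

3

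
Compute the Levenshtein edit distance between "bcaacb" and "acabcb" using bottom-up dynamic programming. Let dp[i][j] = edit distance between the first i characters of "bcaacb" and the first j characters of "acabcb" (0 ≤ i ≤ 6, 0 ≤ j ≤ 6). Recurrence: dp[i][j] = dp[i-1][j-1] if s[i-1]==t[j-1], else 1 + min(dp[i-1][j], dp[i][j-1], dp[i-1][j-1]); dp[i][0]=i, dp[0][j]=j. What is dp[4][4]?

   ''  a  c  a  b  c  b
''  0  1  2  3  4  5  6
 b  1  1  2  3  3  4  5
 c  2  2  1  2  3  3  4
 a  3  2  2  1  2  3  4
 a  4  3  3  2  2  3  4
 c  5  4  3  3  3  2  3
 b  6  5  4  4  3  3  2

2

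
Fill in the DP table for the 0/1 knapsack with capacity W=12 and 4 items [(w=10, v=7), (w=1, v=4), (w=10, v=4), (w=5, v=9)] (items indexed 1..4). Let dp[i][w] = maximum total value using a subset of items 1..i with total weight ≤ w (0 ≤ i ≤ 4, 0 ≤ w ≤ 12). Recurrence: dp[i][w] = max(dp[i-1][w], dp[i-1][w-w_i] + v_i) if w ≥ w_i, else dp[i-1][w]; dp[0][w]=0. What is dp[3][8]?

i\w   0   1   2   3   4   5   6   7   8   9  10  11  12
  0   0   0   0   0   0   0   0   0   0   0   0   0   0
  1   0   0   0   0   0   0   0   0   0   0   7   7   7
  2   0   4   4   4   4   4   4   4   4   4   7  11  11
  3   0   4   4   4   4   4   4   4   4   4   7  11  11
  4   0   4   4   4   4   9  13  13  13  13  13  13  13

4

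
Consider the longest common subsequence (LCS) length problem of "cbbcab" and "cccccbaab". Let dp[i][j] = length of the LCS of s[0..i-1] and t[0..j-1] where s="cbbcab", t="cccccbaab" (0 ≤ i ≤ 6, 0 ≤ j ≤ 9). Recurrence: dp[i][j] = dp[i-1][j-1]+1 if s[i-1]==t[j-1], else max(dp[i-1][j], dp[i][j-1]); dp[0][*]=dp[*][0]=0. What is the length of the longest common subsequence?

4

   ''  c  c  c  c  c  b  a  a  b
''  0  0  0  0  0  0  0  0  0  0
 c  0  1  1  1  1  1  1  1  1  1
 b  0  1  1  1  1  1  2  2  2  2
 b  0  1  1  1  1  1  2  2  2  3
 c  0  1  2  2  2  2  2  2  2  3
 a  0  1  2  2  2  2  2  3  3  3
 b  0  1  2  2  2  2  3  3  3  4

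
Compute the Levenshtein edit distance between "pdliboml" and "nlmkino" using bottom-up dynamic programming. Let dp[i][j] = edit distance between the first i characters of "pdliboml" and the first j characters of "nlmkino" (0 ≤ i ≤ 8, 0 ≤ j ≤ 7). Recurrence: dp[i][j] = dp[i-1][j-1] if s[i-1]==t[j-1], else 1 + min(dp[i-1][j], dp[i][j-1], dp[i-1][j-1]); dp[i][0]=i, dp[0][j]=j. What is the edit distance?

   ''  n  l  m  k  i  n  o
''  0  1  2  3  4  5  6  7
 p  1  1  2  3  4  5  6  7
 d  2  2  2  3  4  5  6  7
 l  3  3  2  3  4  5  6  7
 i  4  4  3  3  4  4  5  6
 b  5  5  4  4  4  5  5  6
 o  6  6  5  5  5  5  6  5
 m  7  7  6  5  6  6  6  6
 l  8  8  7  6  6  7  7  7

7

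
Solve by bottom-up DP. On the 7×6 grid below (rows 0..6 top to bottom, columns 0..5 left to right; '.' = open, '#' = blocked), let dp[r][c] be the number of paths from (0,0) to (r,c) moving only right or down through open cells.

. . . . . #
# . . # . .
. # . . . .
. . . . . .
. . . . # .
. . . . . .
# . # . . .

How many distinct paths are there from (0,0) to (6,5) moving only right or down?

r\c   0   1   2   3   4   5
  0   1   1   1   1   1   0
  1   0   1   2   0   1   1
  2   0   0   2   2   3   4
  3   0   0   2   4   7  11
  4   0   0   2   6   0  11
  5   0   0   2   8   8  19
  6   0   0   0   8  16  35

35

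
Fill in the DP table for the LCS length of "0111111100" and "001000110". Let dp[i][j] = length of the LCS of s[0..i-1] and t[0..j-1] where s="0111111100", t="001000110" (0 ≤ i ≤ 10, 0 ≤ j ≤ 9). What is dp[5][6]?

   ''  0  0  1  0  0  0  1  1  0
''  0  0  0  0  0  0  0  0  0  0
 0  0  1  1  1  1  1  1  1  1  1
 1  0  1  1  2  2  2  2  2  2  2
 1  0  1  1  2  2  2  2  3  3  3
 1  0  1  1  2  2  2  2  3  4  4
 1  0  1  1  2  2  2  2  3  4  4
 1  0  1  1  2  2  2  2  3  4  4
 1  0  1  1  2  2  2  2  3  4  4
 1  0  1  1  2  2  2  2  3  4  4
 0  0  1  2  2  3  3  3  3  4  5
 0  0  1  2  2  3  4  4  4  4  5

2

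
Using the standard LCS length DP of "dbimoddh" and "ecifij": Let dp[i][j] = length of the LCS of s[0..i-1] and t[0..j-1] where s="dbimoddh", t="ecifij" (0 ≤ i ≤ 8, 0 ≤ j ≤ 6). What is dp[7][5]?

   ''  e  c  i  f  i  j
''  0  0  0  0  0  0  0
 d  0  0  0  0  0  0  0
 b  0  0  0  0  0  0  0
 i  0  0  0  1  1  1  1
 m  0  0  0  1  1  1  1
 o  0  0  0  1  1  1  1
 d  0  0  0  1  1  1  1
 d  0  0  0  1  1  1  1
 h  0  0  0  1  1  1  1

1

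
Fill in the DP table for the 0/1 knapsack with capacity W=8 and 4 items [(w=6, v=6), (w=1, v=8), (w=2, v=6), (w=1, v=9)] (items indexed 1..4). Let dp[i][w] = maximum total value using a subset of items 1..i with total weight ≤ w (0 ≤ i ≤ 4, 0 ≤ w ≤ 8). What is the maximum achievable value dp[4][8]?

23

i\w   0   1   2   3   4   5   6   7   8
  0   0   0   0   0   0   0   0   0   0
  1   0   0   0   0   0   0   6   6   6
  2   0   8   8   8   8   8   8  14  14
  3   0   8   8  14  14  14  14  14  14
  4   0   9  17  17  23  23  23  23  23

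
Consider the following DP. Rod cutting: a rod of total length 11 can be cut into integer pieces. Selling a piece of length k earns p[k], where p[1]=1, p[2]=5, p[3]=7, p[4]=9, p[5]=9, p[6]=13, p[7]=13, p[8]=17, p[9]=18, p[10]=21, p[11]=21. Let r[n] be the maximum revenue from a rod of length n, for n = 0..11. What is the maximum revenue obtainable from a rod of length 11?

27

   n    0    1    2    3    4    5    6    7    8    9   10   11
r[n]    0    1    5    7   10   12   15   17   20   22   25   27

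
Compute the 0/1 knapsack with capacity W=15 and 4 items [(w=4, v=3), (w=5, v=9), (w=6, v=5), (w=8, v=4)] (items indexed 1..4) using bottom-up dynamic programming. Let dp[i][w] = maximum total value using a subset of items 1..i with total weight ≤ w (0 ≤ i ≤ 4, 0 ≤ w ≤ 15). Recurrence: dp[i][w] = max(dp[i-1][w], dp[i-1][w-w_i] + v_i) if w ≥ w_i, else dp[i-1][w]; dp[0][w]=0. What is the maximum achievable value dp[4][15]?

17

i\w   0   1   2   3   4   5   6   7   8   9  10  11  12  13  14  15
  0   0   0   0   0   0   0   0   0   0   0   0   0   0   0   0   0
  1   0   0   0   0   3   3   3   3   3   3   3   3   3   3   3   3
  2   0   0   0   0   3   9   9   9   9  12  12  12  12  12  12  12
  3   0   0   0   0   3   9   9   9   9  12  12  14  14  14  14  17
  4   0   0   0   0   3   9   9   9   9  12  12  14  14  14  14  17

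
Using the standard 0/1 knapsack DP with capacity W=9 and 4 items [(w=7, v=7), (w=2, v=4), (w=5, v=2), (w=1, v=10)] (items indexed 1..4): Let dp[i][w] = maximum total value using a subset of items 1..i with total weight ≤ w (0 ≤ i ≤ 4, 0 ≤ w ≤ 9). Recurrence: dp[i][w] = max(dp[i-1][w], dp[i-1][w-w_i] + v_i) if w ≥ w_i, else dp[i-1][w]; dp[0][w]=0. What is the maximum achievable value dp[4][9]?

17

i\w   0   1   2   3   4   5   6   7   8   9
  0   0   0   0   0   0   0   0   0   0   0
  1   0   0   0   0   0   0   0   7   7   7
  2   0   0   4   4   4   4   4   7   7  11
  3   0   0   4   4   4   4   4   7   7  11
  4   0  10  10  14  14  14  14  14  17  17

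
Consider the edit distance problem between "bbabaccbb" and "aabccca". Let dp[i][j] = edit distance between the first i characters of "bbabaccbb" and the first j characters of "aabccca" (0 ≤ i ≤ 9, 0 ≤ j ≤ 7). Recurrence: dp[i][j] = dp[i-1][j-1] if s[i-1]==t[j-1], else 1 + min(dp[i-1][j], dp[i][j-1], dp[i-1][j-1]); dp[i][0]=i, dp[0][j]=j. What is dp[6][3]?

   ''  a  a  b  c  c  c  a
''  0  1  2  3  4  5  6  7
 b  1  1  2  2  3  4  5  6
 b  2  2  2  2  3  4  5  6
 a  3  2  2  3  3  4  5  5
 b  4  3  3  2  3  4  5  6
 a  5  4  3  3  3  4  5  5
 c  6  5  4  4  3  3  4  5
 c  7  6  5  5  4  3  3  4
 b  8  7  6  5  5  4  4  4
 b  9  8  7  6  6  5  5  5

4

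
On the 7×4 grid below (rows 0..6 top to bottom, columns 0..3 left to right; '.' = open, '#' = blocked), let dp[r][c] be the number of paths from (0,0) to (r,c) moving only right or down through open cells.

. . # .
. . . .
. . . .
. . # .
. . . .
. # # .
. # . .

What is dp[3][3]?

r\c   0   1   2   3
  0   1   1   0   0
  1   1   2   2   2
  2   1   3   5   7
  3   1   4   0   7
  4   1   5   5  12
  5   1   0   0  12
  6   1   0   0  12

7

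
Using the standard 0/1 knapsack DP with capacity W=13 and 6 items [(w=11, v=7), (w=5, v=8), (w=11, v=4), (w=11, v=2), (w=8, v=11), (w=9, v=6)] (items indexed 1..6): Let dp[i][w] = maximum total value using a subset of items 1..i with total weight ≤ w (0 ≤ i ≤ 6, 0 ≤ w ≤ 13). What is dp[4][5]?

8

i\w   0   1   2   3   4   5   6   7   8   9  10  11  12  13
  0   0   0   0   0   0   0   0   0   0   0   0   0   0   0
  1   0   0   0   0   0   0   0   0   0   0   0   7   7   7
  2   0   0   0   0   0   8   8   8   8   8   8   8   8   8
  3   0   0   0   0   0   8   8   8   8   8   8   8   8   8
  4   0   0   0   0   0   8   8   8   8   8   8   8   8   8
  5   0   0   0   0   0   8   8   8  11  11  11  11  11  19
  6   0   0   0   0   0   8   8   8  11  11  11  11  11  19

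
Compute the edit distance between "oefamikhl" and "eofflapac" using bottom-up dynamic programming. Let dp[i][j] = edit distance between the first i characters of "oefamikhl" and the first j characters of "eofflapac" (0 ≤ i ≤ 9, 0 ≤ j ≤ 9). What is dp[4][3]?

3

   ''  e  o  f  f  l  a  p  a  c
''  0  1  2  3  4  5  6  7  8  9
 o  1  1  1  2  3  4  5  6  7  8
 e  2  1  2  2  3  4  5  6  7  8
 f  3  2  2  2  2  3  4  5  6  7
 a  4  3  3  3  3  3  3  4  5  6
 m  5  4  4  4  4  4  4  4  5  6
 i  6  5  5  5  5  5  5  5  5  6
 k  7  6  6  6  6  6  6  6  6  6
 h  8  7  7  7  7  7  7  7  7  7
 l  9  8  8  8  8  7  8  8  8  8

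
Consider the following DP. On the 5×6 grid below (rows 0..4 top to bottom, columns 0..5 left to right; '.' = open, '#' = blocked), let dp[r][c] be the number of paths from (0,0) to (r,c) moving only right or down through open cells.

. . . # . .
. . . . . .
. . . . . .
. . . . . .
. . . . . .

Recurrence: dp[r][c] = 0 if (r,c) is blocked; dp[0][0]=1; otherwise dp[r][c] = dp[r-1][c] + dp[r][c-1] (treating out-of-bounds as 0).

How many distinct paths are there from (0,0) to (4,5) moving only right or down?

r\c   0   1   2   3   4   5
  0   1   1   1   0   0   0
  1   1   2   3   3   3   3
  2   1   3   6   9  12  15
  3   1   4  10  19  31  46
  4   1   5  15  34  65 111

111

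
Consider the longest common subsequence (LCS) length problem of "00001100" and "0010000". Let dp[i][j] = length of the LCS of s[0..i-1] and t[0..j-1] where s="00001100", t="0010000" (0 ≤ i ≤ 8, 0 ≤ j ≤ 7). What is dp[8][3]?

   ''  0  0  1  0  0  0  0
''  0  0  0  0  0  0  0  0
 0  0  1  1  1  1  1  1  1
 0  0  1  2  2  2  2  2  2
 0  0  1  2  2  3  3  3  3
 0  0  1  2  2  3  4  4  4
 1  0  1  2  3  3  4  4  4
 1  0  1  2  3  3  4  4  4
 0  0  1  2  3  4  4  5  5
 0  0  1  2  3  4  5  5  6

3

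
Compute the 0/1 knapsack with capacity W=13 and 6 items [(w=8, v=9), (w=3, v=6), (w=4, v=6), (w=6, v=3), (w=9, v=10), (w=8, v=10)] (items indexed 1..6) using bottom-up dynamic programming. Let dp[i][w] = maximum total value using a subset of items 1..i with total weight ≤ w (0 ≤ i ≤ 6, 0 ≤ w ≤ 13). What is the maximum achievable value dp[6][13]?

16

i\w   0   1   2   3   4   5   6   7   8   9  10  11  12  13
  0   0   0   0   0   0   0   0   0   0   0   0   0   0   0
  1   0   0   0   0   0   0   0   0   9   9   9   9   9   9
  2   0   0   0   6   6   6   6   6   9   9   9  15  15  15
  3   0   0   0   6   6   6   6  12  12  12  12  15  15  15
  4   0   0   0   6   6   6   6  12  12  12  12  15  15  15
  5   0   0   0   6   6   6   6  12  12  12  12  15  16  16
  6   0   0   0   6   6   6   6  12  12  12  12  16  16  16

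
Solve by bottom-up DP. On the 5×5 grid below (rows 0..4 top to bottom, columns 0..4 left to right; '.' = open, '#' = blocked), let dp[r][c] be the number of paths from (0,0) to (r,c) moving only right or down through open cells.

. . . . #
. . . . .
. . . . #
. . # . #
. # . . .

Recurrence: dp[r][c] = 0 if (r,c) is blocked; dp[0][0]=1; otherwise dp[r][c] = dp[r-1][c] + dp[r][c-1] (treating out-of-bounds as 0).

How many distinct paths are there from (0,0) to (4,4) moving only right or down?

10

r\c   0   1   2   3   4
  0   1   1   1   1   0
  1   1   2   3   4   4
  2   1   3   6  10   0
  3   1   4   0  10   0
  4   1   0   0  10  10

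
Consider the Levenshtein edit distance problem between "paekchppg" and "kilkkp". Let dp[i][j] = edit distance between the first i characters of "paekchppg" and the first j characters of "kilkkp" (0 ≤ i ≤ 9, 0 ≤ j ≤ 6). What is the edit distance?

7

   ''  k  i  l  k  k  p
''  0  1  2  3  4  5  6
 p  1  1  2  3  4  5  5
 a  2  2  2  3  4  5  6
 e  3  3  3  3  4  5  6
 k  4  3  4  4  3  4  5
 c  5  4  4  5  4  4  5
 h  6  5  5  5  5  5  5
 p  7  6  6  6  6  6  5
 p  8  7  7  7  7  7  6
 g  9  8  8  8  8  8  7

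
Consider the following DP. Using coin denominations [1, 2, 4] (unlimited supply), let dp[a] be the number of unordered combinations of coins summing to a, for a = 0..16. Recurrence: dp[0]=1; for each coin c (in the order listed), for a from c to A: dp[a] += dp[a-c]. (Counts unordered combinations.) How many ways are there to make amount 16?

after  coin     0     1     2     3     4     5     6     7     8     9    10    11    12    13    14    15    16
          1     1     1     1     1     1     1     1     1     1     1     1     1     1     1     1     1     1
          2     1     1     2     2     3     3     4     4     5     5     6     6     7     7     8     8     9
          4     1     1     2     2     4     4     6     6     9     9    12    12    16    16    20    20    25

25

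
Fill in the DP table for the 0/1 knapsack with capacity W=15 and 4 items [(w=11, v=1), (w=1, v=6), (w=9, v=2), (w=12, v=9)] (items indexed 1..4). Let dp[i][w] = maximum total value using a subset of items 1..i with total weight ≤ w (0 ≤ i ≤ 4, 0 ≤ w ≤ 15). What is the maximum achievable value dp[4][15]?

15

i\w   0   1   2   3   4   5   6   7   8   9  10  11  12  13  14  15
  0   0   0   0   0   0   0   0   0   0   0   0   0   0   0   0   0
  1   0   0   0   0   0   0   0   0   0   0   0   1   1   1   1   1
  2   0   6   6   6   6   6   6   6   6   6   6   6   7   7   7   7
  3   0   6   6   6   6   6   6   6   6   6   8   8   8   8   8   8
  4   0   6   6   6   6   6   6   6   6   6   8   8   9  15  15  15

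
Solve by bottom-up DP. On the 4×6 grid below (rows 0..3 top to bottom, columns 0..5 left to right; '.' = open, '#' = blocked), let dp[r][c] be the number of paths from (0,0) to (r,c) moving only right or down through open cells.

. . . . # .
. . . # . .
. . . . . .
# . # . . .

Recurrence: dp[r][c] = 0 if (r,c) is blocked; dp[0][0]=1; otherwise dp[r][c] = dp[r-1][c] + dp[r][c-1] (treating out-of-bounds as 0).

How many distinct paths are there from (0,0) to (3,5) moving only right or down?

r\c   0   1   2   3   4   5
  0   1   1   1   1   0   0
  1   1   2   3   0   0   0
  2   1   3   6   6   6   6
  3   0   3   0   6  12  18

18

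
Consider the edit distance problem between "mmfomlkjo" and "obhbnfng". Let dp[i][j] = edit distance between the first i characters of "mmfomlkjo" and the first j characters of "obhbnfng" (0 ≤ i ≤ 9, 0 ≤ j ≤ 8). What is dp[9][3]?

8

   ''  o  b  h  b  n  f  n  g
''  0  1  2  3  4  5  6  7  8
 m  1  1  2  3  4  5  6  7  8
 m  2  2  2  3  4  5  6  7  8
 f  3  3  3  3  4  5  5  6  7
 o  4  3  4  4  4  5  6  6  7
 m  5  4  4  5  5  5  6  7  7
 l  6  5  5  5  6  6  6  7  8
 k  7  6  6  6  6  7  7  7  8
 j  8  7  7  7  7  7  8  8  8
 o  9  8  8  8  8  8  8  9  9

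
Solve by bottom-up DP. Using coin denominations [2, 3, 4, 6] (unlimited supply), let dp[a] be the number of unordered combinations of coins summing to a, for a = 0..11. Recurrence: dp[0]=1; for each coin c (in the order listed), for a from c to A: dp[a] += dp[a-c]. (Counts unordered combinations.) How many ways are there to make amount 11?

after  coin     0     1     2     3     4     5     6     7     8     9    10    11
          2     1     0     1     0     1     0     1     0     1     0     1     0
          3     1     0     1     1     1     1     2     1     2     2     2     2
          4     1     0     1     1     2     1     3     2     4     3     5     4
          6     1     0     1     1     2     1     4     2     5     4     7     5

5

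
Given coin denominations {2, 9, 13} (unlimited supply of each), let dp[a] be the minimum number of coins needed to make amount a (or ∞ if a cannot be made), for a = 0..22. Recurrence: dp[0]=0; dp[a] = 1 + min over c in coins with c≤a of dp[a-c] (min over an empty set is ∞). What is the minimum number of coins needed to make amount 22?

 a  0  1  2  3  4  5  6  7  8  9 10 11 12 13 14 15 16 17 18 19 20 21 22
dp  0  -  1  -  2  -  3  -  4  1  5  2  6  1  7  2  8  3  2  4  3  5  2
(- denotes ∞ / unreachable)

2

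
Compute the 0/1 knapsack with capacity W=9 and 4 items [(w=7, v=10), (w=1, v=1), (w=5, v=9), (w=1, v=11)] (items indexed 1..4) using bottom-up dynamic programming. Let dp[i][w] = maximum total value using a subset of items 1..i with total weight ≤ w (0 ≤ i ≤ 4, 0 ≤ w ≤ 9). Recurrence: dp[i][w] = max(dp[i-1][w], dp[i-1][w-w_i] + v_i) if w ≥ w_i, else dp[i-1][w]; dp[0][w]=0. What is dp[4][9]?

i\w   0   1   2   3   4   5   6   7   8   9
  0   0   0   0   0   0   0   0   0   0   0
  1   0   0   0   0   0   0   0  10  10  10
  2   0   1   1   1   1   1   1  10  11  11
  3   0   1   1   1   1   9  10  10  11  11
  4   0  11  12  12  12  12  20  21  21  22

22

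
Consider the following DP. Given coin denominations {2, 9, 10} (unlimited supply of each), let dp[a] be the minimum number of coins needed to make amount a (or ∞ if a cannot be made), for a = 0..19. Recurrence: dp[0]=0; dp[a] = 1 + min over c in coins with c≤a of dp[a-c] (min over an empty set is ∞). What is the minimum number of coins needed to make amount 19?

2

 a  0  1  2  3  4  5  6  7  8  9 10 11 12 13 14 15 16 17 18 19
dp  0  -  1  -  2  -  3  -  4  1  1  2  2  3  3  4  4  5  2  2
(- denotes ∞ / unreachable)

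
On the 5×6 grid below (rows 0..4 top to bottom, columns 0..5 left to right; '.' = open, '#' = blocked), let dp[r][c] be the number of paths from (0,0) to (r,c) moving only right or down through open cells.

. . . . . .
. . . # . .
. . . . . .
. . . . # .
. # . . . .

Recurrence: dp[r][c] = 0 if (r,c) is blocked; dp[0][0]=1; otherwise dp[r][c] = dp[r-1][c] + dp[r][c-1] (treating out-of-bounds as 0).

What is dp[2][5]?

r\c   0   1   2   3   4   5
  0   1   1   1   1   1   1
  1   1   2   3   0   1   2
  2   1   3   6   6   7   9
  3   1   4  10  16   0   9
  4   1   0  10  26  26  35

9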